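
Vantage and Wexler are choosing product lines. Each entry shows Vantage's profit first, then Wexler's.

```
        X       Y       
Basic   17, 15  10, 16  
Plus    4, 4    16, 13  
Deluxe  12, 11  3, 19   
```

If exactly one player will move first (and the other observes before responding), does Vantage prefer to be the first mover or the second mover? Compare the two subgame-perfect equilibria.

second

If Vantage leads: Wexler's best replies are Basic→Y, Plus→Y, Deluxe→Y; Vantage's induced payoffs 10, 16, 3; outcome (Plus, Y), payoffs (16, 13).
If Wexler leads: Vantage's best replies are X→Basic, Y→Plus; Wexler's induced payoffs 15, 13; outcome (Basic, X), payoffs (17, 15).
Vantage gets 16 moving first and 17 moving second, so Vantage prefers to move second.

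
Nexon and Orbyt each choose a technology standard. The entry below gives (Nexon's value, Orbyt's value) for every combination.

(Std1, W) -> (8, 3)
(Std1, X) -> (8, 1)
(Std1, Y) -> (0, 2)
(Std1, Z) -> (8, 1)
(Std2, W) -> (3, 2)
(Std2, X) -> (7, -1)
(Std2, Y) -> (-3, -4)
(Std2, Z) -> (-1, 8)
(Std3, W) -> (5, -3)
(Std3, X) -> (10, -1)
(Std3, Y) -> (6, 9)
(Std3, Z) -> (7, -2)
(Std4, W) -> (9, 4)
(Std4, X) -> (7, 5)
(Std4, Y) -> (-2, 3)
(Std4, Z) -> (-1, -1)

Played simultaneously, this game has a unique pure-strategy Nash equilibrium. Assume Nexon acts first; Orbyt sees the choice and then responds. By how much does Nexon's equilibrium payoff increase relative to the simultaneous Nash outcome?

Backward induction with Nexon moving first.
- Std1 → Orbyt plays W (best of 3, 1, 2, 1); Nexon gets 8.
- Std2 → Orbyt plays Z (best of 2, -1, -4, 8); Nexon gets -1.
- Std3 → Orbyt plays Y (best of -3, -1, 9, -2); Nexon gets 6.
- Std4 → Orbyt plays X (best of 4, 5, 3, -1); Nexon gets 7.
Maximizing over 8, -1, 6, 7, Nexon chooses Std1. Subgame-perfect outcome: (Std1, W) with payoffs (8, 3).
Under simultaneous play:
Nexon's best replies: W→Std4; X→Std3; Y→Std3; Z→Std1.
Orbyt's best replies: Std1→W; Std2→Z; Std3→Y; Std4→X.
Only (Std3, Y) has each player best-responding; Nash payoffs (6, 9).
Nexon's commitment gain: 8 − 6 = 2.

2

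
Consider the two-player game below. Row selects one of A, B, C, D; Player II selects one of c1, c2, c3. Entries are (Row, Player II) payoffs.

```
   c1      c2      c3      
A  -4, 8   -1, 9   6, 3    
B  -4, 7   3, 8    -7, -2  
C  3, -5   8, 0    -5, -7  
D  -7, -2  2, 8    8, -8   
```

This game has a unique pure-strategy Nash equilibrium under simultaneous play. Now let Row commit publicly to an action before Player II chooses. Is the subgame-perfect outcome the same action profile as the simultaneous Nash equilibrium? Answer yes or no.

yes

Work backward from Player II's decision.
- A: Player II compares 8, 9, 3 and picks c2; Row would get -1.
- B: Player II compares 7, 8, -2 and picks c2; Row would get 3.
- C: Player II compares -5, 0, -7 and picks c2; Row would get 8.
- D: Player II compares -2, 8, -8 and picks c2; Row would get 2.
Among -1, 3, 8, 2, the best is 8 at C. Subgame-perfect outcome: (C, c2) with payoffs (8, 0).
Under simultaneous play:
Row's best replies: c1→C; c2→C; c3→D.
Player II's best replies: A→c2; B→c2; C→c2; D→c2.
The unique mutual best reply is (C, c2), giving (8, 0).
Sequential outcome (C, c2) coincides with the Nash profile (C, c2).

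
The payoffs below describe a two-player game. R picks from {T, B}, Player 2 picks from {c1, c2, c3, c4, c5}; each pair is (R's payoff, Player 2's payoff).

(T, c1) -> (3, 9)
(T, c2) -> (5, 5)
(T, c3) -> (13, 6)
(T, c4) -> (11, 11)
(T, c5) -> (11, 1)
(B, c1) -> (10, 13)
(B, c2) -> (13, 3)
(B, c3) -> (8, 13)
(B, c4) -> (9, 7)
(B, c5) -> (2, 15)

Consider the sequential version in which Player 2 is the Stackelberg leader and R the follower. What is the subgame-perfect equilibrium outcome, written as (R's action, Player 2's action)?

R best-responds to each possible Player 2 move:
- c1: R compares 3, 10 and picks B; Player 2 would get 13.
- c2: R compares 5, 13 and picks B; Player 2 would get 3.
- c3: R compares 13, 8 and picks T; Player 2 would get 6.
- c4: R compares 11, 9 and picks T; Player 2 would get 11.
- c5: R compares 11, 2 and picks T; Player 2 would get 1.
Maximizing over 13, 3, 6, 11, 1, Player 2 chooses c1. Subgame-perfect outcome: (B, c1) with payoffs (10, 13).

(B, c1)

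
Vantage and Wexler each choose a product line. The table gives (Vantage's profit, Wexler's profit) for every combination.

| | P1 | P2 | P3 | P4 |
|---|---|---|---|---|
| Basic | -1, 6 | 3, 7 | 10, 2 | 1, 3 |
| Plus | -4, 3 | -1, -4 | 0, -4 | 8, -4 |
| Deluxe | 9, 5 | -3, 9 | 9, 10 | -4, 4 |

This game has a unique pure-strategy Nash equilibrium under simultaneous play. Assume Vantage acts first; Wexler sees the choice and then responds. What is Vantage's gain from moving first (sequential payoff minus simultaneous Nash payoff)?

Work backward from Wexler's decision.
- Basic: Wexler compares 6, 7, 2, 3 and picks P2; Vantage would get 3.
- Plus: Wexler compares 3, -4, -4, -4 and picks P1; Vantage would get -4.
- Deluxe: Wexler compares 5, 9, 10, 4 and picks P3; Vantage would get 9.
Maximizing over 3, -4, 9, Vantage chooses Deluxe. Subgame-perfect outcome: (Deluxe, P3) with payoffs (9, 10).
Under simultaneous play:
Vantage's best replies: P1→Deluxe; P2→Basic; P3→Basic; P4→Plus.
Wexler's best replies: Basic→P2; Plus→P1; Deluxe→P3.
The unique mutual best reply is (Basic, P2), giving (3, 7).
Vantage's commitment gain: 9 − 3 = 6.

6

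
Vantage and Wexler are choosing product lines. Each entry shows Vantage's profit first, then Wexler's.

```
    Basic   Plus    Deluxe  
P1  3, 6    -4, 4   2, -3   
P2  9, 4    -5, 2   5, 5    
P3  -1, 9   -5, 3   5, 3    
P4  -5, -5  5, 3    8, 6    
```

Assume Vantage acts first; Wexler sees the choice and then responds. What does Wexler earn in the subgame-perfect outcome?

6

Wexler best-responds to each possible Vantage move:
- P1: Wexler compares 6, 4, -3 and picks Basic; Vantage would get 3.
- P2: Wexler compares 4, 2, 5 and picks Deluxe; Vantage would get 5.
- P3: Wexler compares 9, 3, 3 and picks Basic; Vantage would get -1.
- P4: Wexler compares -5, 3, 6 and picks Deluxe; Vantage would get 8.
Among 3, 5, -1, 8, the best is 8 at P4. Subgame-perfect outcome: (P4, Deluxe) with payoffs (8, 6).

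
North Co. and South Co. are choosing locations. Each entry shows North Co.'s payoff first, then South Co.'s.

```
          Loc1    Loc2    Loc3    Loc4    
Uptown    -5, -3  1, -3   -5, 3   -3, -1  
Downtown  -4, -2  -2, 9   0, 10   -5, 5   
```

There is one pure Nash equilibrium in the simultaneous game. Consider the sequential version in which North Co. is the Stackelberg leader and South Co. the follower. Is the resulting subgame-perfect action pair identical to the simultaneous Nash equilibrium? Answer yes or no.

yes

Work backward from South Co.'s decision.
- Uptown: South Co. compares -3, -3, 3, -1 and picks Loc3; North Co. would get -5.
- Downtown: South Co. compares -2, 9, 10, 5 and picks Loc3; North Co. would get 0.
Maximizing over -5, 0, North Co. chooses Downtown. Subgame-perfect outcome: (Downtown, Loc3) with payoffs (0, 10).
For the simultaneous game, intersect best replies.
North Co.'s best replies: Loc1→Downtown; Loc2→Uptown; Loc3→Downtown; Loc4→Uptown.
South Co.'s best replies: Uptown→Loc3; Downtown→Loc3.
Only (Downtown, Loc3) has each player best-responding; Nash payoffs (0, 10).
Sequential outcome (Downtown, Loc3) coincides with the Nash profile (Downtown, Loc3).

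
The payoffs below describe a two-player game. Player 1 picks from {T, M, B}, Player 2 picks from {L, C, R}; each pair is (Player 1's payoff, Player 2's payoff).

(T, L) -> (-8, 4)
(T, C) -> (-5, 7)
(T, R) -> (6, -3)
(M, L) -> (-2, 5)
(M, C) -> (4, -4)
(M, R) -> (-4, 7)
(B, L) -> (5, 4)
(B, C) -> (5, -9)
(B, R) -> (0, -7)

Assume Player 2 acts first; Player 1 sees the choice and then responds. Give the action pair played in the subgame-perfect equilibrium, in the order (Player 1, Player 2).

(B, L)

Backward induction with Player 2 moving first.
- L: BR = B, leader payoff 4.
- C: BR = B, leader payoff -9.
- R: BR = T, leader payoff -3.
Player 2's induced payoffs are 4, -9, -3, so Player 2 commits to L. Subgame-perfect outcome: (B, L) with payoffs (5, 4).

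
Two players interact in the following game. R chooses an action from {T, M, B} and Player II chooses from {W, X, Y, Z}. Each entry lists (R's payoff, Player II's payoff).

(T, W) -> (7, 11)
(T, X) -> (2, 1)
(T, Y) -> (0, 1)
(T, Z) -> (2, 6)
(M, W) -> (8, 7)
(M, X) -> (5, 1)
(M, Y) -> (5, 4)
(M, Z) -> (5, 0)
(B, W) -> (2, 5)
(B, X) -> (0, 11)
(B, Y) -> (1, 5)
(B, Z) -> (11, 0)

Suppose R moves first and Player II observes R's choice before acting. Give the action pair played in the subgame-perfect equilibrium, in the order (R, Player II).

Solve by backward induction (R leads).
- T: BR = W, leader payoff 7.
- M: BR = W, leader payoff 8.
- B: BR = X, leader payoff 0.
R's induced payoffs are 7, 8, 0, so R commits to M. Subgame-perfect outcome: (M, W) with payoffs (8, 7).

(M, W)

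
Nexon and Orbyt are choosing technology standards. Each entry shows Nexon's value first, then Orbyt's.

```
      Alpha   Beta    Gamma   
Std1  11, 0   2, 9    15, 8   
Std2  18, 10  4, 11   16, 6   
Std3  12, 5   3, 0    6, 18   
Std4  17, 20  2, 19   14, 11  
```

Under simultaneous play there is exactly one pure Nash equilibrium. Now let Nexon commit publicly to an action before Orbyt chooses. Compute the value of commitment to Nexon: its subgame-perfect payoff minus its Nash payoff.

13

Solve by backward induction (Nexon leads).
- Std1: BR = Beta, leader payoff 2.
- Std2: BR = Beta, leader payoff 4.
- Std3: BR = Gamma, leader payoff 6.
- Std4: BR = Alpha, leader payoff 17.
Among 2, 4, 6, 17, the best is 17 at Std4. Subgame-perfect outcome: (Std4, Alpha) with payoffs (17, 20).
Now find the simultaneous Nash equilibrium.
Nexon's best replies: Alpha→Std2; Beta→Std2; Gamma→Std2.
Orbyt's best replies: Std1→Beta; Std2→Beta; Std3→Gamma; Std4→Alpha.
Only (Std2, Beta) has each player best-responding; Nash payoffs (4, 11).
Nexon's commitment gain: 17 − 4 = 13.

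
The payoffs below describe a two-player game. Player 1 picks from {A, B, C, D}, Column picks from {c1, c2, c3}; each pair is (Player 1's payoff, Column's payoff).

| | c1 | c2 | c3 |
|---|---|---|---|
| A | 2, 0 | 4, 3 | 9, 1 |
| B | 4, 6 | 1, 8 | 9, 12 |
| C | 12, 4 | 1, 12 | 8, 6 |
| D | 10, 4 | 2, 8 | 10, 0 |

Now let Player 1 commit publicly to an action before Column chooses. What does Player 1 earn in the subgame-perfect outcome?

Backward induction with Player 1 moving first.
- A → Column plays c2 (best of 0, 3, 1); Player 1 gets 4.
- B → Column plays c3 (best of 6, 8, 12); Player 1 gets 9.
- C → Column plays c2 (best of 4, 12, 6); Player 1 gets 1.
- D → Column plays c2 (best of 4, 8, 0); Player 1 gets 2.
Player 1's induced payoffs are 4, 9, 1, 2, so Player 1 commits to B. Subgame-perfect outcome: (B, c3) with payoffs (9, 12).

9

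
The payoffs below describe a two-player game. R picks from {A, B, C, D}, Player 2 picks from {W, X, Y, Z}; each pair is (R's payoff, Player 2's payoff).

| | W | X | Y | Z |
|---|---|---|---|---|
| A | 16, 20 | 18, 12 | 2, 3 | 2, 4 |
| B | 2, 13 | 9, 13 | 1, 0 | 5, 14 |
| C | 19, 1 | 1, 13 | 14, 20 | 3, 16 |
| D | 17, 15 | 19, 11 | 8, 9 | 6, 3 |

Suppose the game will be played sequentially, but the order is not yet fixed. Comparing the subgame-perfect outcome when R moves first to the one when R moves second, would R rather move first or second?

If R leads: Player 2's best replies are A→W, B→Z, C→Y, D→W; R's induced payoffs 16, 5, 14, 17; outcome (D, W), payoffs (17, 15).
If Player 2 leads: R's best replies are W→C, X→D, Y→C, Z→D; Player 2's induced payoffs 1, 11, 20, 3; outcome (C, Y), payoffs (14, 20).
R gets 17 moving first and 14 moving second, so R prefers to move first.

first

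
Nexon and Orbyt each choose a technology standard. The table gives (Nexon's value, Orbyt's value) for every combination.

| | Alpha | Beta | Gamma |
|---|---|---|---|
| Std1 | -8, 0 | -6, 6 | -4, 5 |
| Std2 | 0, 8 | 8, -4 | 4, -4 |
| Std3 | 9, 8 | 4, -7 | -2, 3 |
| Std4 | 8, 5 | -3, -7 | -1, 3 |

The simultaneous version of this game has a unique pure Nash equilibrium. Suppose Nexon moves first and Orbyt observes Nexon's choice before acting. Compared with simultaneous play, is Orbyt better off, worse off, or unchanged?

unchanged

Solve by backward induction (Nexon leads).
- Std1 → Orbyt plays Beta (best of 0, 6, 5); Nexon gets -6.
- Std2 → Orbyt plays Alpha (best of 8, -4, -4); Nexon gets 0.
- Std3 → Orbyt plays Alpha (best of 8, -7, 3); Nexon gets 9.
- Std4 → Orbyt plays Alpha (best of 5, -7, 3); Nexon gets 8.
Maximizing over -6, 0, 9, 8, Nexon chooses Std3. Subgame-perfect outcome: (Std3, Alpha) with payoffs (9, 8).
Now find the simultaneous Nash equilibrium.
Nexon's best replies: Alpha→Std3; Beta→Std2; Gamma→Std2.
Orbyt's best replies: Std1→Beta; Std2→Alpha; Std3→Alpha; Std4→Alpha.
The unique mutual best reply is (Std3, Alpha), giving (9, 8).
Orbyt earns 8 sequentially versus 8 at the Nash outcome: unchanged.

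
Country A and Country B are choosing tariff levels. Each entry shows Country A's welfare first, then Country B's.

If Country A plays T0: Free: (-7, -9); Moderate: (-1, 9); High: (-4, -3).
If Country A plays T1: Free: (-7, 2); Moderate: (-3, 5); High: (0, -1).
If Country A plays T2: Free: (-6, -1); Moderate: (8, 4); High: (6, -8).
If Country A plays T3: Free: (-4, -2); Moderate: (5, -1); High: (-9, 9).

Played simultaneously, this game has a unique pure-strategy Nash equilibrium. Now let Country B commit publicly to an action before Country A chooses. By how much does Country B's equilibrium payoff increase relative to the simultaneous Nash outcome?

0

Backward induction with Country B moving first.
- Free: BR = T3, leader payoff -2.
- Moderate: BR = T2, leader payoff 4.
- High: BR = T2, leader payoff -8.
Maximizing over -2, 4, -8, Country B chooses Moderate. Subgame-perfect outcome: (T2, Moderate) with payoffs (8, 4).
Now find the simultaneous Nash equilibrium.
Country A's best replies: Free→T3; Moderate→T2; High→T2.
Country B's best replies: T0→Moderate; T1→Moderate; T2→Moderate; T3→High.
The unique mutual best reply is (T2, Moderate), giving (8, 4).
Country B's commitment gain: 4 − 4 = 0.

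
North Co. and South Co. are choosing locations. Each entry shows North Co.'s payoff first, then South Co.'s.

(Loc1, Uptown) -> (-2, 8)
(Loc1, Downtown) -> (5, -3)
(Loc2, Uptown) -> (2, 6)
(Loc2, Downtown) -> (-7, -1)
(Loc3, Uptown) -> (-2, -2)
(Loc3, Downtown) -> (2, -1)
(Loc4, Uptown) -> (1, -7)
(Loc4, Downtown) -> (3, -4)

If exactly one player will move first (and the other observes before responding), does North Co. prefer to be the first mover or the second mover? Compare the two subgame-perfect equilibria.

If North Co. leads: South Co.'s best replies are Loc1→Uptown, Loc2→Uptown, Loc3→Downtown, Loc4→Downtown; North Co.'s induced payoffs -2, 2, 2, 3; outcome (Loc4, Downtown), payoffs (3, -4).
If South Co. leads: North Co.'s best replies are Uptown→Loc2, Downtown→Loc1; South Co.'s induced payoffs 6, -3; outcome (Loc2, Uptown), payoffs (2, 6).
North Co. gets 3 moving first and 2 moving second, so North Co. prefers to move first.

first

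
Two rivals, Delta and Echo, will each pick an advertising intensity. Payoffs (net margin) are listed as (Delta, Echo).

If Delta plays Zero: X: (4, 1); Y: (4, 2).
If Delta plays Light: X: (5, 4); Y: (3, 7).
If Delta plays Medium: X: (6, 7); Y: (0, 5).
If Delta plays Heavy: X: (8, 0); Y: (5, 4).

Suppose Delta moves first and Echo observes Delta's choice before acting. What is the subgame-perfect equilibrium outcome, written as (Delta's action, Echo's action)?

Echo best-responds to each possible Delta move:
- Zero: Echo compares 1, 2 and picks Y; Delta would get 4.
- Light: Echo compares 4, 7 and picks Y; Delta would get 3.
- Medium: Echo compares 7, 5 and picks X; Delta would get 6.
- Heavy: Echo compares 0, 4 and picks Y; Delta would get 5.
Among 4, 3, 6, 5, the best is 6 at Medium. Subgame-perfect outcome: (Medium, X) with payoffs (6, 7).

(Medium, X)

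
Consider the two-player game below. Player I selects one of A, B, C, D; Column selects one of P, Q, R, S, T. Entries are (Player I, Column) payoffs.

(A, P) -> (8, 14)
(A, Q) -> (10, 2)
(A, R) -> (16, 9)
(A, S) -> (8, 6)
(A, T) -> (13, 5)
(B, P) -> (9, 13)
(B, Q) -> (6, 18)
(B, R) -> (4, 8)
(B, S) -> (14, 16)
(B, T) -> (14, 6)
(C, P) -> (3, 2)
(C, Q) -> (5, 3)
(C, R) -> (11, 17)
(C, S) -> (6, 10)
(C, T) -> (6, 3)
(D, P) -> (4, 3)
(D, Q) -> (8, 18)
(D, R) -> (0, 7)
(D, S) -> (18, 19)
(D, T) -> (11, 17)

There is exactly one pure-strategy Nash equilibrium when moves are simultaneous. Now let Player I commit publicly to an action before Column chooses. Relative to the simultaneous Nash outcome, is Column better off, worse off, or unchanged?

Backward induction with Player I moving first.
- A: BR = P, leader payoff 8.
- B: BR = Q, leader payoff 6.
- C: BR = R, leader payoff 11.
- D: BR = S, leader payoff 18.
Player I's induced payoffs are 8, 6, 11, 18, so Player I commits to D. Subgame-perfect outcome: (D, S) with payoffs (18, 19).
Under simultaneous play:
Player I's best replies: P→B; Q→A; R→A; S→D; T→B.
Column's best replies: A→P; B→Q; C→R; D→S.
Only (D, S) has each player best-responding; Nash payoffs (18, 19).
Column earns 19 sequentially versus 19 at the Nash outcome: unchanged.

unchanged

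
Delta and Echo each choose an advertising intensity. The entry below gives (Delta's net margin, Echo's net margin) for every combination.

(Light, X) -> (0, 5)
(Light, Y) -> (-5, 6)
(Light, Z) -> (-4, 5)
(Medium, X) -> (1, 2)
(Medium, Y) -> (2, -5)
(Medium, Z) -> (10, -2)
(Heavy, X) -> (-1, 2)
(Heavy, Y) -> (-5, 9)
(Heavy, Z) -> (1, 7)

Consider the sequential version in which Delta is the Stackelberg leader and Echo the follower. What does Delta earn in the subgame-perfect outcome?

1

Echo best-responds to each possible Delta move:
- Light: Echo compares 5, 6, 5 and picks Y; Delta would get -5.
- Medium: Echo compares 2, -5, -2 and picks X; Delta would get 1.
- Heavy: Echo compares 2, 9, 7 and picks Y; Delta would get -5.
Delta's induced payoffs are -5, 1, -5, so Delta commits to Medium. Subgame-perfect outcome: (Medium, X) with payoffs (1, 2).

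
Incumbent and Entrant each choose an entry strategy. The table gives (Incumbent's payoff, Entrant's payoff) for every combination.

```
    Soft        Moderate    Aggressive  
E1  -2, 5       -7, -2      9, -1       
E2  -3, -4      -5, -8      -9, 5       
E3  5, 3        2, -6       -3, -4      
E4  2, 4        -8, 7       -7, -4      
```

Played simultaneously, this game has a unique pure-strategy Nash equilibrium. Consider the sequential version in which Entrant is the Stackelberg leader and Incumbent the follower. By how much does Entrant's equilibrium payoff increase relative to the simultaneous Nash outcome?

0

Backward induction with Entrant moving first.
- Soft → Incumbent plays E3 (best of -2, -3, 5, 2); Entrant gets 3.
- Moderate → Incumbent plays E3 (best of -7, -5, 2, -8); Entrant gets -6.
- Aggressive → Incumbent plays E1 (best of 9, -9, -3, -7); Entrant gets -1.
Entrant's induced payoffs are 3, -6, -1, so Entrant commits to Soft. Subgame-perfect outcome: (E3, Soft) with payoffs (5, 3).
Under simultaneous play:
Incumbent's best replies: Soft→E3; Moderate→E3; Aggressive→E1.
Entrant's best replies: E1→Soft; E2→Aggressive; E3→Soft; E4→Moderate.
Only (E3, Soft) has each player best-responding; Nash payoffs (5, 3).
Entrant's commitment gain: 3 − 3 = 0.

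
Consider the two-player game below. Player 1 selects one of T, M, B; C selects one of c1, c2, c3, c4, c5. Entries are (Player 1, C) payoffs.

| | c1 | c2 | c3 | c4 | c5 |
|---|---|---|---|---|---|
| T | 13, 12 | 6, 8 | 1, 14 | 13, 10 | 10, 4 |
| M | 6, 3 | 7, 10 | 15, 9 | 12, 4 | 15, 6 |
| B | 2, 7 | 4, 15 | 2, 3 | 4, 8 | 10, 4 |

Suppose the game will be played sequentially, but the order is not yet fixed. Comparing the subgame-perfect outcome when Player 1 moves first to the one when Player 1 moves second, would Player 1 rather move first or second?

second

If Player 1 leads: C's best replies are T→c3, M→c2, B→c2; Player 1's induced payoffs 1, 7, 4; outcome (M, c2), payoffs (7, 10).
If C leads: Player 1's best replies are c1→T, c2→M, c3→M, c4→T, c5→M; C's induced payoffs 12, 10, 9, 10, 6; outcome (T, c1), payoffs (13, 12).
Player 1 gets 7 moving first and 13 moving second, so Player 1 prefers to move second.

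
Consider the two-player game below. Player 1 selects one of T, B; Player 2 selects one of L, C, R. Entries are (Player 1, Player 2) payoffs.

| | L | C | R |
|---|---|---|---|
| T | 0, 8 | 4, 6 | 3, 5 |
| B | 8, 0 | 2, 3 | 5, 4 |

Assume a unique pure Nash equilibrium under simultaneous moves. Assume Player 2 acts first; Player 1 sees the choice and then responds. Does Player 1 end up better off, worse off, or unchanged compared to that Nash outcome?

Solve by backward induction (Player 2 leads).
- L: BR = B, leader payoff 0.
- C: BR = T, leader payoff 6.
- R: BR = B, leader payoff 4.
Maximizing over 0, 6, 4, Player 2 chooses C. Subgame-perfect outcome: (T, C) with payoffs (4, 6).
Now find the simultaneous Nash equilibrium.
Player 1's best replies: L→B; C→T; R→B.
Player 2's best replies: T→L; B→R.
Only (B, R) has each player best-responding; Nash payoffs (5, 4).
Player 1 earns 4 sequentially versus 5 at the Nash outcome: worse off.

worse off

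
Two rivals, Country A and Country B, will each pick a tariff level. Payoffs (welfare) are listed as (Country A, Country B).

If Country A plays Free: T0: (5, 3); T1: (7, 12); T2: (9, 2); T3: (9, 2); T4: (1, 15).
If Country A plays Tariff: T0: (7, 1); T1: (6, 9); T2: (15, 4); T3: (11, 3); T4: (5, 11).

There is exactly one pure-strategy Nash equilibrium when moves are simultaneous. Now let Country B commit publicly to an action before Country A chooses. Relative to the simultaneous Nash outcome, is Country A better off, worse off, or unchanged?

better off

Solve by backward induction (Country B leads).
- T0: BR = Tariff, leader payoff 1.
- T1: BR = Free, leader payoff 12.
- T2: BR = Tariff, leader payoff 4.
- T3: BR = Tariff, leader payoff 3.
- T4: BR = Tariff, leader payoff 11.
Maximizing over 1, 12, 4, 3, 11, Country B chooses T1. Subgame-perfect outcome: (Free, T1) with payoffs (7, 12).
Now find the simultaneous Nash equilibrium.
Country A's best replies: T0→Tariff; T1→Free; T2→Tariff; T3→Tariff; T4→Tariff.
Country B's best replies: Free→T4; Tariff→T4.
Only (Tariff, T4) has each player best-responding; Nash payoffs (5, 11).
Country A earns 7 sequentially versus 5 at the Nash outcome: better off.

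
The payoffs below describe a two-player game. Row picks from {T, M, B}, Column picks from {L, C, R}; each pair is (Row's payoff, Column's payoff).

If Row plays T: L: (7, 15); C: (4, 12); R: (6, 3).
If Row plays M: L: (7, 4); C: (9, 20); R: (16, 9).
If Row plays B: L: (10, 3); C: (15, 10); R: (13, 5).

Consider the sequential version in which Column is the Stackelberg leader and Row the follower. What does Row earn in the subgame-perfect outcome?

Row best-responds to each possible Column move:
- L: Row compares 7, 7, 10 and picks B; Column would get 3.
- C: Row compares 4, 9, 15 and picks B; Column would get 10.
- R: Row compares 6, 16, 13 and picks M; Column would get 9.
Maximizing over 3, 10, 9, Column chooses C. Subgame-perfect outcome: (B, C) with payoffs (15, 10).

15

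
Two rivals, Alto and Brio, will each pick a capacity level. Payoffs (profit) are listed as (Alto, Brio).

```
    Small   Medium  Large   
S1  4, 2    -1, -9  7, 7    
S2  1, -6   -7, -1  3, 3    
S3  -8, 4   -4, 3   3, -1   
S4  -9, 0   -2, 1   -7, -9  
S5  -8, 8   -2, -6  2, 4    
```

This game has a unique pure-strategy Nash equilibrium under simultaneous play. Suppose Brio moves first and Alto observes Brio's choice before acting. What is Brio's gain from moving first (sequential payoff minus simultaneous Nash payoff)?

Backward induction with Brio moving first.
- Small: BR = S1, leader payoff 2.
- Medium: BR = S1, leader payoff -9.
- Large: BR = S1, leader payoff 7.
Among 2, -9, 7, the best is 7 at Large. Subgame-perfect outcome: (S1, Large) with payoffs (7, 7).
For the simultaneous game, intersect best replies.
Alto's best replies: Small→S1; Medium→S1; Large→S1.
Brio's best replies: S1→Large; S2→Large; S3→Small; S4→Medium; S5→Small.
The unique mutual best reply is (S1, Large), giving (7, 7).
Brio's commitment gain: 7 − 7 = 0.

0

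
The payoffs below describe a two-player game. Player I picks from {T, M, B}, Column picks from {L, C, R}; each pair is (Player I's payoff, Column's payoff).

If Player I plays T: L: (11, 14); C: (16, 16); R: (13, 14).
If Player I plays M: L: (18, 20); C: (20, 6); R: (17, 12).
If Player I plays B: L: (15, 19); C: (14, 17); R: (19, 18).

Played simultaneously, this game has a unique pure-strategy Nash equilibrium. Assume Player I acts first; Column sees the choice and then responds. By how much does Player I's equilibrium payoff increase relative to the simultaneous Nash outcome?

Column best-responds to each possible Player I move:
- T → Column plays C (best of 14, 16, 14); Player I gets 16.
- M → Column plays L (best of 20, 6, 12); Player I gets 18.
- B → Column plays L (best of 19, 17, 18); Player I gets 15.
Among 16, 18, 15, the best is 18 at M. Subgame-perfect outcome: (M, L) with payoffs (18, 20).
Under simultaneous play:
Player I's best replies: L→M; C→M; R→B.
Column's best replies: T→C; M→L; B→L.
Only (M, L) has each player best-responding; Nash payoffs (18, 20).
Player I's commitment gain: 18 − 18 = 0.

0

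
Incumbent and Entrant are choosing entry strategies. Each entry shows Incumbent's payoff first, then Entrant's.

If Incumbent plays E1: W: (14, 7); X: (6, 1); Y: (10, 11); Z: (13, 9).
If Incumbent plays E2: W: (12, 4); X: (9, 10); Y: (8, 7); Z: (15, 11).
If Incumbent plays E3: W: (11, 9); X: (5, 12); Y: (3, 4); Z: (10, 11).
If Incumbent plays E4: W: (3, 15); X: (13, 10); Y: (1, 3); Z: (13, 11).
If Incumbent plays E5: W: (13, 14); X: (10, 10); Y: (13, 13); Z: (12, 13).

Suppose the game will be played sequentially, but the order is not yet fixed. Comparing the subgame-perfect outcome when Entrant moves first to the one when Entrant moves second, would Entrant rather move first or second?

first

If Incumbent leads: Entrant's best replies are E1→Y, E2→Z, E3→X, E4→W, E5→W; Incumbent's induced payoffs 10, 15, 5, 3, 13; outcome (E2, Z), payoffs (15, 11).
If Entrant leads: Incumbent's best replies are W→E1, X→E4, Y→E5, Z→E2; Entrant's induced payoffs 7, 10, 13, 11; outcome (E5, Y), payoffs (13, 13).
Entrant gets 13 moving first and 11 moving second, so Entrant prefers to move first.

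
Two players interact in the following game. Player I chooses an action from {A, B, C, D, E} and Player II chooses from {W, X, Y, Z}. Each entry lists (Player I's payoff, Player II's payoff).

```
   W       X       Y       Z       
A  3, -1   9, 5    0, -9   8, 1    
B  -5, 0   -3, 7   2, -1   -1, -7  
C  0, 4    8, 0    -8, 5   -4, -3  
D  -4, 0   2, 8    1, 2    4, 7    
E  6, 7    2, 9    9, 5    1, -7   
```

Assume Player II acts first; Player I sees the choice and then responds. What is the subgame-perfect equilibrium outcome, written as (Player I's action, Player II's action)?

Backward induction with Player II moving first.
- W: Player I compares 3, -5, 0, -4, 6 and picks E; Player II would get 7.
- X: Player I compares 9, -3, 8, 2, 2 and picks A; Player II would get 5.
- Y: Player I compares 0, 2, -8, 1, 9 and picks E; Player II would get 5.
- Z: Player I compares 8, -1, -4, 4, 1 and picks A; Player II would get 1.
Player II's induced payoffs are 7, 5, 5, 1, so Player II commits to W. Subgame-perfect outcome: (E, W) with payoffs (6, 7).

(E, W)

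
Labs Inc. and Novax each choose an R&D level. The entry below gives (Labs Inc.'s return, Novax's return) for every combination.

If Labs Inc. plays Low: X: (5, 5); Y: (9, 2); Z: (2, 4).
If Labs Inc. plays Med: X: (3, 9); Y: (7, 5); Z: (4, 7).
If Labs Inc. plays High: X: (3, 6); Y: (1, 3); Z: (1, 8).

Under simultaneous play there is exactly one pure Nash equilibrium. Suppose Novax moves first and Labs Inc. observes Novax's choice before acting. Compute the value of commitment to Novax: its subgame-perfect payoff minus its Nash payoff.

Backward induction with Novax moving first.
- X: BR = Low, leader payoff 5.
- Y: BR = Low, leader payoff 2.
- Z: BR = Med, leader payoff 7.
Maximizing over 5, 2, 7, Novax chooses Z. Subgame-perfect outcome: (Med, Z) with payoffs (4, 7).
For the simultaneous game, intersect best replies.
Labs Inc.'s best replies: X→Low; Y→Low; Z→Med.
Novax's best replies: Low→X; Med→X; High→Z.
The unique mutual best reply is (Low, X), giving (5, 5).
Novax's commitment gain: 7 − 5 = 2.

2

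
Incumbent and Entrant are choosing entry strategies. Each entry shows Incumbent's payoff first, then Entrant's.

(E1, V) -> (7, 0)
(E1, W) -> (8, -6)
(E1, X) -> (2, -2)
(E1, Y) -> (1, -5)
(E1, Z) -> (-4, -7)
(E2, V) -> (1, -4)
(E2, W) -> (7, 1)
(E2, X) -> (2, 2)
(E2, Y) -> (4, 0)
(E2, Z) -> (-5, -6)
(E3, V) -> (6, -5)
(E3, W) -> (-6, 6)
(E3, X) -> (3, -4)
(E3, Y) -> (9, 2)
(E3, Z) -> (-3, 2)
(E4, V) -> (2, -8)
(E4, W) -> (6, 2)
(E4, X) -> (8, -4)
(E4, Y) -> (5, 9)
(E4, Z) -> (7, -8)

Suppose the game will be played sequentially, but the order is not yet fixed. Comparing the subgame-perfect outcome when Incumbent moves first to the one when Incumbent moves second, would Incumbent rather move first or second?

If Incumbent leads: Entrant's best replies are E1→V, E2→X, E3→W, E4→Y; Incumbent's induced payoffs 7, 2, -6, 5; outcome (E1, V), payoffs (7, 0).
If Entrant leads: Incumbent's best replies are V→E1, W→E1, X→E4, Y→E3, Z→E4; Entrant's induced payoffs 0, -6, -4, 2, -8; outcome (E3, Y), payoffs (9, 2).
Incumbent gets 7 moving first and 9 moving second, so Incumbent prefers to move second.

second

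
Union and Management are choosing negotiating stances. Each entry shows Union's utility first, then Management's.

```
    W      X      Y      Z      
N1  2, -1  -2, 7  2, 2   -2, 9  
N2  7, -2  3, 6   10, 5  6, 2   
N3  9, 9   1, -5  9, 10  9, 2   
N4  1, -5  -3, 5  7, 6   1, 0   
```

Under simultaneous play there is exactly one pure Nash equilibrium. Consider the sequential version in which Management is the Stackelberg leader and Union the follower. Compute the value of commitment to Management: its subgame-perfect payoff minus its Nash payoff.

3

Union best-responds to each possible Management move:
- W → Union plays N3 (best of 2, 7, 9, 1); Management gets 9.
- X → Union plays N2 (best of -2, 3, 1, -3); Management gets 6.
- Y → Union plays N2 (best of 2, 10, 9, 7); Management gets 5.
- Z → Union plays N3 (best of -2, 6, 9, 1); Management gets 2.
Maximizing over 9, 6, 5, 2, Management chooses W. Subgame-perfect outcome: (N3, W) with payoffs (9, 9).
For the simultaneous game, intersect best replies.
Union's best replies: W→N3; X→N2; Y→N2; Z→N3.
Management's best replies: N1→Z; N2→X; N3→Y; N4→Y.
The unique mutual best reply is (N2, X), giving (3, 6).
Management's commitment gain: 9 − 6 = 3.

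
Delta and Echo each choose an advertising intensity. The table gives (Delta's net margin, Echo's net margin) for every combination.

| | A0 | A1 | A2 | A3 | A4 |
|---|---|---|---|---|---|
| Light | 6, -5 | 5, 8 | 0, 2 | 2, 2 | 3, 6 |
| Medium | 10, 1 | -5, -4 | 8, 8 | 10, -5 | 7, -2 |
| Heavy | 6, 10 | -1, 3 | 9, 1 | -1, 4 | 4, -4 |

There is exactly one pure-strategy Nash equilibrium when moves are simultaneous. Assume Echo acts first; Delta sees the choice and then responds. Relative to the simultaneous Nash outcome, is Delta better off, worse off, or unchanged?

unchanged

Work backward from Delta's decision.
- A0: BR = Medium, leader payoff 1.
- A1: BR = Light, leader payoff 8.
- A2: BR = Heavy, leader payoff 1.
- A3: BR = Medium, leader payoff -5.
- A4: BR = Medium, leader payoff -2.
Echo's induced payoffs are 1, 8, 1, -5, -2, so Echo commits to A1. Subgame-perfect outcome: (Light, A1) with payoffs (5, 8).
For the simultaneous game, intersect best replies.
Delta's best replies: A0→Medium; A1→Light; A2→Heavy; A3→Medium; A4→Medium.
Echo's best replies: Light→A1; Medium→A2; Heavy→A0.
Only (Light, A1) has each player best-responding; Nash payoffs (5, 8).
Delta earns 5 sequentially versus 5 at the Nash outcome: unchanged.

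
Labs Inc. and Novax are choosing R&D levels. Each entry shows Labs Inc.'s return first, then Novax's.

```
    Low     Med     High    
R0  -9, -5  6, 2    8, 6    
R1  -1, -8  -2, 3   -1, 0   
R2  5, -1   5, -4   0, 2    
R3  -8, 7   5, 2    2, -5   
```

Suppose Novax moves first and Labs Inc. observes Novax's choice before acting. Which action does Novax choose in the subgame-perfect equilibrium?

Labs Inc. best-responds to each possible Novax move:
- Low: BR = R2, leader payoff -1.
- Med: BR = R0, leader payoff 2.
- High: BR = R0, leader payoff 6.
Among -1, 2, 6, the best is 6 at High. Subgame-perfect outcome: (R0, High) with payoffs (8, 6).

High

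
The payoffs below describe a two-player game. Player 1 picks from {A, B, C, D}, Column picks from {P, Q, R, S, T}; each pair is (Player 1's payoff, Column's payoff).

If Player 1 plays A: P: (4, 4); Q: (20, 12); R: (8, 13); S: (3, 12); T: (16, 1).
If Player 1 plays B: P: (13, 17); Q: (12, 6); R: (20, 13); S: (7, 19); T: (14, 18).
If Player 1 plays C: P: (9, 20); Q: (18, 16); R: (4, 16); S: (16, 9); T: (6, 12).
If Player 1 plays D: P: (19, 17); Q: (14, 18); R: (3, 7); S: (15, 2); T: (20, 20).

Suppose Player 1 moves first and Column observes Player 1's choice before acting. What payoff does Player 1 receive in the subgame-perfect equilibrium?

20

Solve by backward induction (Player 1 leads).
- A: Column compares 4, 12, 13, 12, 1 and picks R; Player 1 would get 8.
- B: Column compares 17, 6, 13, 19, 18 and picks S; Player 1 would get 7.
- C: Column compares 20, 16, 16, 9, 12 and picks P; Player 1 would get 9.
- D: Column compares 17, 18, 7, 2, 20 and picks T; Player 1 would get 20.
Maximizing over 8, 7, 9, 20, Player 1 chooses D. Subgame-perfect outcome: (D, T) with payoffs (20, 20).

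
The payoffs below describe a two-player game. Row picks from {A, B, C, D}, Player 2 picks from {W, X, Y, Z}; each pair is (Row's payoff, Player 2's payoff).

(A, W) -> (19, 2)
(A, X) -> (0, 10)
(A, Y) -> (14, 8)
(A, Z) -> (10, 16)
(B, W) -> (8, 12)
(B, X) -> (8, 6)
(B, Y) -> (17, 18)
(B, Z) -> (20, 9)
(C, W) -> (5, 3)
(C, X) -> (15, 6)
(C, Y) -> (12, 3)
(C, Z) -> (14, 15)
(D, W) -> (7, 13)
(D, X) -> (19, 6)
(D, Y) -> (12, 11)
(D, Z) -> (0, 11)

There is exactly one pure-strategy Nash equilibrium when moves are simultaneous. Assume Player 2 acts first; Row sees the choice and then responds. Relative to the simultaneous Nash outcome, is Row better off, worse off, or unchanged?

Row best-responds to each possible Player 2 move:
- W: Row compares 19, 8, 5, 7 and picks A; Player 2 would get 2.
- X: Row compares 0, 8, 15, 19 and picks D; Player 2 would get 6.
- Y: Row compares 14, 17, 12, 12 and picks B; Player 2 would get 18.
- Z: Row compares 10, 20, 14, 0 and picks B; Player 2 would get 9.
Maximizing over 2, 6, 18, 9, Player 2 chooses Y. Subgame-perfect outcome: (B, Y) with payoffs (17, 18).
For the simultaneous game, intersect best replies.
Row's best replies: W→A; X→D; Y→B; Z→B.
Player 2's best replies: A→Z; B→Y; C→Z; D→W.
Only (B, Y) has each player best-responding; Nash payoffs (17, 18).
Row earns 17 sequentially versus 17 at the Nash outcome: unchanged.

unchanged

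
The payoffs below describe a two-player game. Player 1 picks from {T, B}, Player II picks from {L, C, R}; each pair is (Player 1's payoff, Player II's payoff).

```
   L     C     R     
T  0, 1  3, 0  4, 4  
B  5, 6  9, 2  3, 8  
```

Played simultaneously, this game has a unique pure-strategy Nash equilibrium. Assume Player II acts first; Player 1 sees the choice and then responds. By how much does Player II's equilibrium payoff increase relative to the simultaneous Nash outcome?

2

Backward induction with Player II moving first.
- L → Player 1 plays B (best of 0, 5); Player II gets 6.
- C → Player 1 plays B (best of 3, 9); Player II gets 2.
- R → Player 1 plays T (best of 4, 3); Player II gets 4.
Among 6, 2, 4, the best is 6 at L. Subgame-perfect outcome: (B, L) with payoffs (5, 6).
For the simultaneous game, intersect best replies.
Player 1's best replies: L→B; C→B; R→T.
Player II's best replies: T→R; B→R.
Only (T, R) has each player best-responding; Nash payoffs (4, 4).
Player II's commitment gain: 6 − 4 = 2.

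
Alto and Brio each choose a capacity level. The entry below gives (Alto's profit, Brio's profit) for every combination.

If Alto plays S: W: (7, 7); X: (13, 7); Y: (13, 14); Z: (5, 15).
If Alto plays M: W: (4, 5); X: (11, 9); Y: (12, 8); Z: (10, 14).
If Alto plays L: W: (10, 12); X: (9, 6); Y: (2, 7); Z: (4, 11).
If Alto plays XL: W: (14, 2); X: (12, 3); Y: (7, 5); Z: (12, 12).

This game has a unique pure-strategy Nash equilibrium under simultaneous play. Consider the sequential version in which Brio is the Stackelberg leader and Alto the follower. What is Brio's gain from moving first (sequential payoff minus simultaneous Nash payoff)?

2

Work backward from Alto's decision.
- W: Alto compares 7, 4, 10, 14 and picks XL; Brio would get 2.
- X: Alto compares 13, 11, 9, 12 and picks S; Brio would get 7.
- Y: Alto compares 13, 12, 2, 7 and picks S; Brio would get 14.
- Z: Alto compares 5, 10, 4, 12 and picks XL; Brio would get 12.
Brio's induced payoffs are 2, 7, 14, 12, so Brio commits to Y. Subgame-perfect outcome: (S, Y) with payoffs (13, 14).
Under simultaneous play:
Alto's best replies: W→XL; X→S; Y→S; Z→XL.
Brio's best replies: S→Z; M→Z; L→W; XL→Z.
The unique mutual best reply is (XL, Z), giving (12, 12).
Brio's commitment gain: 14 − 12 = 2.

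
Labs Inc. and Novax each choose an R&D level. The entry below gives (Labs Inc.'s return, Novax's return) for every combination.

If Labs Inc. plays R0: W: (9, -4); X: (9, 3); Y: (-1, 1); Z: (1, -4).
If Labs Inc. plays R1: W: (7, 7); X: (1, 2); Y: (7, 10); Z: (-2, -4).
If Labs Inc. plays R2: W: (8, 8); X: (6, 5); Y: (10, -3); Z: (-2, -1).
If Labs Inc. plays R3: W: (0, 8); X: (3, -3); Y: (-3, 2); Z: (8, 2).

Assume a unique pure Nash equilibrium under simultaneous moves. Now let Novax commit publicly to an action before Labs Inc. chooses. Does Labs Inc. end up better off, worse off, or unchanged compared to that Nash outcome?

unchanged

Work backward from Labs Inc.'s decision.
- W → Labs Inc. plays R0 (best of 9, 7, 8, 0); Novax gets -4.
- X → Labs Inc. plays R0 (best of 9, 1, 6, 3); Novax gets 3.
- Y → Labs Inc. plays R2 (best of -1, 7, 10, -3); Novax gets -3.
- Z → Labs Inc. plays R3 (best of 1, -2, -2, 8); Novax gets 2.
Novax's induced payoffs are -4, 3, -3, 2, so Novax commits to X. Subgame-perfect outcome: (R0, X) with payoffs (9, 3).
Now find the simultaneous Nash equilibrium.
Labs Inc.'s best replies: W→R0; X→R0; Y→R2; Z→R3.
Novax's best replies: R0→X; R1→Y; R2→W; R3→W.
The unique mutual best reply is (R0, X), giving (9, 3).
Labs Inc. earns 9 sequentially versus 9 at the Nash outcome: unchanged.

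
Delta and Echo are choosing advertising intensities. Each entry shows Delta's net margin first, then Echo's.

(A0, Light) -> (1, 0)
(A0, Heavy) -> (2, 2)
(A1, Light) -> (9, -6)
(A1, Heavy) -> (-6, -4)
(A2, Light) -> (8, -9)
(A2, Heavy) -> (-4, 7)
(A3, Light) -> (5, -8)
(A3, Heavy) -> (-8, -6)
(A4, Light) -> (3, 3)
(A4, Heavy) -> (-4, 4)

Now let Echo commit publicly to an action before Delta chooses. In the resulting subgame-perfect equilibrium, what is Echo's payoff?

Delta best-responds to each possible Echo move:
- Light → Delta plays A1 (best of 1, 9, 8, 5, 3); Echo gets -6.
- Heavy → Delta plays A0 (best of 2, -6, -4, -8, -4); Echo gets 2.
Maximizing over -6, 2, Echo chooses Heavy. Subgame-perfect outcome: (A0, Heavy) with payoffs (2, 2).

2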